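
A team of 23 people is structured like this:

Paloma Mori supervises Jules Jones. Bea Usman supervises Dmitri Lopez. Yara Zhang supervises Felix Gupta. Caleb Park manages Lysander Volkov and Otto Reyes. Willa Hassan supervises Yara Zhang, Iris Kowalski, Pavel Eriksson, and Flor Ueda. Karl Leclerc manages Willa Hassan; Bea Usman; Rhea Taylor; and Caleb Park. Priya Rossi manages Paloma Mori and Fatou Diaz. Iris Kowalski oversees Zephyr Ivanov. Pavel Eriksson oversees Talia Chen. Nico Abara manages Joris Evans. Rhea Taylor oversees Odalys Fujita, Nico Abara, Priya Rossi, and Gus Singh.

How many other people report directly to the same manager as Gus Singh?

3

Gus Singh reports to Rhea Taylor. Rhea Taylor's other direct reports are Priya Rossi, Odalys Fujita, Nico Abara — 3 peers.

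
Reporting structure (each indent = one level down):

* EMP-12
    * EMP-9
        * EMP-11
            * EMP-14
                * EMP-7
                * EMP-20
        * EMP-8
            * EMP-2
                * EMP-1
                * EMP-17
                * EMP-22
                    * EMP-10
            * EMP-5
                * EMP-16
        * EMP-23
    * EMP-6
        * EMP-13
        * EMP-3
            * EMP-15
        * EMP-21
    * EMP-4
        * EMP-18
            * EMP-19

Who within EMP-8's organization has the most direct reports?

Direct-report counts within EMP-8's organization: EMP-8 has 2; EMP-5 has 1; EMP-2 has 3; EMP-22 has 1. The largest is 3, held by EMP-2.

EMP-2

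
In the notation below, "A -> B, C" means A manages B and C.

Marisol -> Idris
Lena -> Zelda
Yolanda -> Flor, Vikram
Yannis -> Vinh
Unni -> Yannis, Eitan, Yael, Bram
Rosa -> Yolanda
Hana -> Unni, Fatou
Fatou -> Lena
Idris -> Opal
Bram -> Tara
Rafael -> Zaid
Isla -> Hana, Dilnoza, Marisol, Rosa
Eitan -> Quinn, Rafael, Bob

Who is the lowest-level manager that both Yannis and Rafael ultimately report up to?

Yannis's chain of managers is Unni, Hana, Isla. Rafael's chain of managers is Eitan, Unni, Hana, Isla. The first manager that appears in both chains is Unni.

Unni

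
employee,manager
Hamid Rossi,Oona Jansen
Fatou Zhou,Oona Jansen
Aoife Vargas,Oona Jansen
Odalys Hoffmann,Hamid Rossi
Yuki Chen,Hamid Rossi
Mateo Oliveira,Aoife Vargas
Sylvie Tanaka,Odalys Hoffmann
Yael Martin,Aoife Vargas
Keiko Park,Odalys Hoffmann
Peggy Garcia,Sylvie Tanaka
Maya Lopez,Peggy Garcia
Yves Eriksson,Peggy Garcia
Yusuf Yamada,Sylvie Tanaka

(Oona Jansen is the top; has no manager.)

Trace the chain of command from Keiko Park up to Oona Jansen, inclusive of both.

Keiko Park -> Odalys Hoffmann -> Hamid Rossi -> Oona Jansen

Keiko Park reports to Odalys Hoffmann. Odalys Hoffmann reports to Hamid Rossi. Hamid Rossi reports to Oona Jansen. Oona Jansen is at the top.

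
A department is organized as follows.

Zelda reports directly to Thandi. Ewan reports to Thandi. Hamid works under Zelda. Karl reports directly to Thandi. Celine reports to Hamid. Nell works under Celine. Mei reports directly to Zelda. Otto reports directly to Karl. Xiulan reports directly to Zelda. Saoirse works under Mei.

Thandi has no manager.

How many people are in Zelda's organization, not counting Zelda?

Zelda directly manages Hamid, Mei, Xiulan. Under Hamid: Celine, Nell (2). Under Mei: Saoirse (1). Xiulan has no reports. So Zelda's organization is 3 direct reports plus everyone under them: 3 + 2 + 1 = 6.

6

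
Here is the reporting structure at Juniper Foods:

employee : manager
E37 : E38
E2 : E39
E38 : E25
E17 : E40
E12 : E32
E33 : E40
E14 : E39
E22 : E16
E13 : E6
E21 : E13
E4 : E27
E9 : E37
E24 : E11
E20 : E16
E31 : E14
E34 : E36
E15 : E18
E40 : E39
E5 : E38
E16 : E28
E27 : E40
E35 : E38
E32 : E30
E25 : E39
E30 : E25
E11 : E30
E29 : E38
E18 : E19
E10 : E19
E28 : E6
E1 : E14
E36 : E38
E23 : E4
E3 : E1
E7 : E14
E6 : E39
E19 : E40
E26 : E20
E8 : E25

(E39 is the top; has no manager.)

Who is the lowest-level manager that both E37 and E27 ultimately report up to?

E39

E37's chain of managers is E38, E25, E39. E27's chain of managers is E40, E39. The first manager that appears in both chains is E39.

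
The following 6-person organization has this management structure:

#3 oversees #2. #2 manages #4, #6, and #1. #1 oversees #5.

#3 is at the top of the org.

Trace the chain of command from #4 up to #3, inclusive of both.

#4 -> #2 -> #3

#4 reports to #2. #2 reports to #3. #3 is at the top.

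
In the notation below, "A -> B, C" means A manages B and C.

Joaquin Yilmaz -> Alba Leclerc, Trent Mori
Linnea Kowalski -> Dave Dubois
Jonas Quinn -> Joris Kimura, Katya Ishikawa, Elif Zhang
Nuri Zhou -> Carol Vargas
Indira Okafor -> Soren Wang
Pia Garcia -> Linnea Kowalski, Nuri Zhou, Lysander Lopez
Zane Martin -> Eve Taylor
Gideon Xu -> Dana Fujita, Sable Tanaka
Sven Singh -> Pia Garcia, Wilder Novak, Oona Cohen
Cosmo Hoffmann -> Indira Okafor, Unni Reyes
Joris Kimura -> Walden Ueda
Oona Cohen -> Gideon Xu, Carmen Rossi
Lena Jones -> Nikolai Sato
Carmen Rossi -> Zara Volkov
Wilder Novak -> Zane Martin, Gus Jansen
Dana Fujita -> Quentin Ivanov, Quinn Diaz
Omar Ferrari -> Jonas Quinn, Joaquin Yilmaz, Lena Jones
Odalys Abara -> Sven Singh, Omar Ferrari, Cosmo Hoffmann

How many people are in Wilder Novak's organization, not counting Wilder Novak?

3

Wilder Novak directly manages Zane Martin, Gus Jansen. Under Zane Martin: Eve Taylor (1). Gus Jansen has no reports. So Wilder Novak's organization is 2 direct reports plus everyone under them: 2 + 1 = 3.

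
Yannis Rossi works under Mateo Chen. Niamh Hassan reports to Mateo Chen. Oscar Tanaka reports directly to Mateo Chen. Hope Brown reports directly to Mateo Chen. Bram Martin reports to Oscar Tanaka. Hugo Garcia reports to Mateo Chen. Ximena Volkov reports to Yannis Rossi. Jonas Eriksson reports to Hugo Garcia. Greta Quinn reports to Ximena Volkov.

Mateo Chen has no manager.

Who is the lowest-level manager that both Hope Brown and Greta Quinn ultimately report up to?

Mateo Chen

Hope Brown's chain of managers is Mateo Chen. Greta Quinn's chain of managers is Ximena Volkov, Yannis Rossi, Mateo Chen. The first manager that appears in both chains is Mateo Chen.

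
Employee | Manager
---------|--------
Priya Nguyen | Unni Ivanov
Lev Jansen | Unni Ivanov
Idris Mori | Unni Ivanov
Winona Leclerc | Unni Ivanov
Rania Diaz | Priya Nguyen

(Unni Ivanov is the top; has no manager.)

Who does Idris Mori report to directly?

Unni Ivanov

Idris Mori reports directly to Unni Ivanov.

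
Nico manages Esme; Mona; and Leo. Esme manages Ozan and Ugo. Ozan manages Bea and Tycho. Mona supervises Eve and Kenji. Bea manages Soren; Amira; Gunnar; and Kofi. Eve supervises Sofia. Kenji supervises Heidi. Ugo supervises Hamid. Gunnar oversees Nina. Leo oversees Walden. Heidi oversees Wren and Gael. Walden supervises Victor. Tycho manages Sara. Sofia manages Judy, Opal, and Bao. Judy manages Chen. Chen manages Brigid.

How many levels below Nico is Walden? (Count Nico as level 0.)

2

Chain from Walden up to Nico: Walden → Leo → Nico. That is 2 steps up, so Walden is 2 levels below Nico.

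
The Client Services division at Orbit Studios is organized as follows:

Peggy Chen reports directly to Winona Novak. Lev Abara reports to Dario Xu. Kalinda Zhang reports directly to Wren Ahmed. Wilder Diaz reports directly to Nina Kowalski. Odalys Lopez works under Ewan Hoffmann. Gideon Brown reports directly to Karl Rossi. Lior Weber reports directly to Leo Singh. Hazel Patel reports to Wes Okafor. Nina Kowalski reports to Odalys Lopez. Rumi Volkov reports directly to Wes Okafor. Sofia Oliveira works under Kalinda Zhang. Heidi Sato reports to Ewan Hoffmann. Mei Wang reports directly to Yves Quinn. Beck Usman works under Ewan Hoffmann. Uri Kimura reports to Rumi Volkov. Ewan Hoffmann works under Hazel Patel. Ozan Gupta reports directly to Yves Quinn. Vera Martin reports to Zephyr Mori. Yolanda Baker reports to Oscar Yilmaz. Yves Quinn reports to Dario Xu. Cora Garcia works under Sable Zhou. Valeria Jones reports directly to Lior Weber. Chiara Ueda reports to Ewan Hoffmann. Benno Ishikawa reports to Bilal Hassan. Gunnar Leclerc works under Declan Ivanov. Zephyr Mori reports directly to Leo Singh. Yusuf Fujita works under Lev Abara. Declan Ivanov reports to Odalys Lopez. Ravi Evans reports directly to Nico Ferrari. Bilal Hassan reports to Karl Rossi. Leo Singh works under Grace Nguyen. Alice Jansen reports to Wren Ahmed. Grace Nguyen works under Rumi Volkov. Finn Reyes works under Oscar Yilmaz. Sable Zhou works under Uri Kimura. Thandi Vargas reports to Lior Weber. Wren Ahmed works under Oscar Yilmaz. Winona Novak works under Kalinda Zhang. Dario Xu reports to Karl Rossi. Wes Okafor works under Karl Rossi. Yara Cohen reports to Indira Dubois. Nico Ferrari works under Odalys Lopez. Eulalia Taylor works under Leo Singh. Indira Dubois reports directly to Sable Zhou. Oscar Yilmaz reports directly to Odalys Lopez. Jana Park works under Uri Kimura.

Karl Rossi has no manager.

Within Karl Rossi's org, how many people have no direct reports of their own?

23

The people in Karl Rossi's organization with no one reporting to them are Gideon Brown, Benno Ishikawa, Vera Martin, Thandi Vargas, Valeria Jones, Eulalia Taylor, Jana Park, Cora Garcia, Yara Cohen, Heidi Sato, Beck Usman, Wilder Diaz, Ravi Evans, Finn Reyes, Yolanda Baker, Peggy Chen, Sofia Oliveira, Alice Jansen, Gunnar Leclerc, Chiara Ueda, Yusuf Fujita, Mei Wang, Ozan Gupta. That is 23.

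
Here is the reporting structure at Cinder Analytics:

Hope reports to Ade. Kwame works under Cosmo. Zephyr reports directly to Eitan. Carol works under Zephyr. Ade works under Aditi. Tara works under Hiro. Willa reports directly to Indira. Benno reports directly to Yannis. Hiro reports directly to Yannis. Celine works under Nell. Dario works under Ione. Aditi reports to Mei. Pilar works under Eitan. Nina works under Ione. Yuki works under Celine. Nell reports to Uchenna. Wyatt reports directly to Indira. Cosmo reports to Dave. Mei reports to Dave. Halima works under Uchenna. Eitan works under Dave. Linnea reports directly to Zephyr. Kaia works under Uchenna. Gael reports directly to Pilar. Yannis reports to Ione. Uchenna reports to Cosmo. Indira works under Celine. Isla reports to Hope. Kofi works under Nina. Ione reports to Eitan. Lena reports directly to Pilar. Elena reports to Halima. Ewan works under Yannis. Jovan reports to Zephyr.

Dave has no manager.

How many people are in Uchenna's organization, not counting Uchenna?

Uchenna directly manages Halima, Nell, Kaia. Under Halima: Elena (1). Under Nell: Celine, Yuki, Indira, Willa, Wyatt (5). Kaia has no reports. So Uchenna's organization is 3 direct reports plus everyone under them: 2 + 6 + 1 = 9.

9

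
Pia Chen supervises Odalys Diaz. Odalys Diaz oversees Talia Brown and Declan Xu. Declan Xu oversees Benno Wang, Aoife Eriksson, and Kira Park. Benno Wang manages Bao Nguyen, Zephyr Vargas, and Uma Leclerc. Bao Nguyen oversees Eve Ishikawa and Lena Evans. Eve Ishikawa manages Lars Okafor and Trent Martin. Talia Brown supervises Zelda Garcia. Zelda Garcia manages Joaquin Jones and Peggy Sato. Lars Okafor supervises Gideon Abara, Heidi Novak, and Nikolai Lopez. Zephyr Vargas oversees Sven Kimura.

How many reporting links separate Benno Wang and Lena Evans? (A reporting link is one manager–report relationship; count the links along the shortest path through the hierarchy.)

Lena Evans is in Benno Wang's organization: the chain from Lena Evans up to Benno Wang is Lena Evans → Bao Nguyen → Benno Wang, which is 2 links.

2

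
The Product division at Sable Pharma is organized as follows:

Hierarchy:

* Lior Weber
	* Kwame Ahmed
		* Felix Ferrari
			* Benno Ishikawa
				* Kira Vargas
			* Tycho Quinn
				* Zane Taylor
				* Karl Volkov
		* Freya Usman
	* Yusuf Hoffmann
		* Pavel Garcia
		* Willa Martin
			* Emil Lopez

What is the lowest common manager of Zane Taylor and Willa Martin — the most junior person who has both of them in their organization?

Lior Weber

Zane Taylor's chain of managers is Tycho Quinn, Felix Ferrari, Kwame Ahmed, Lior Weber. Willa Martin's chain of managers is Yusuf Hoffmann, Lior Weber. The first manager that appears in both chains is Lior Weber.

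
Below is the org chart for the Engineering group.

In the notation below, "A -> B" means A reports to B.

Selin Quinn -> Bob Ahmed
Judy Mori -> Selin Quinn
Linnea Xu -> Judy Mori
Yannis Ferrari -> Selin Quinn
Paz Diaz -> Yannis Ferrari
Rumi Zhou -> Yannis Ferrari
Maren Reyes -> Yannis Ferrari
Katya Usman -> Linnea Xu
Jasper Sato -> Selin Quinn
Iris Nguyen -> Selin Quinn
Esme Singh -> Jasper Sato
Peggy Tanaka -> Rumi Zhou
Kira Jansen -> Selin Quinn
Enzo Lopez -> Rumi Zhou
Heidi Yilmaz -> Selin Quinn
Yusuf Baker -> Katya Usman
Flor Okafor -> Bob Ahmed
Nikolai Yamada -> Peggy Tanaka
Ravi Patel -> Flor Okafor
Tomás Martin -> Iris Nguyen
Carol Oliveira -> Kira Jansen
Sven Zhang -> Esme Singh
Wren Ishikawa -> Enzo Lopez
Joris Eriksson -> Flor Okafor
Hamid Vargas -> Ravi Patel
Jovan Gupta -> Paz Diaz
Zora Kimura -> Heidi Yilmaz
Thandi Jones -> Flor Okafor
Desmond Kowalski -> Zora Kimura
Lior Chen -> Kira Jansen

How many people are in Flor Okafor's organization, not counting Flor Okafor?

4

Flor Okafor directly manages Ravi Patel, Joris Eriksson, Thandi Jones. Under Ravi Patel: Hamid Vargas (1). Joris Eriksson has no reports. Thandi Jones has no reports. So Flor Okafor's organization is 3 direct reports plus everyone under them: 2 + 1 + 1 = 4.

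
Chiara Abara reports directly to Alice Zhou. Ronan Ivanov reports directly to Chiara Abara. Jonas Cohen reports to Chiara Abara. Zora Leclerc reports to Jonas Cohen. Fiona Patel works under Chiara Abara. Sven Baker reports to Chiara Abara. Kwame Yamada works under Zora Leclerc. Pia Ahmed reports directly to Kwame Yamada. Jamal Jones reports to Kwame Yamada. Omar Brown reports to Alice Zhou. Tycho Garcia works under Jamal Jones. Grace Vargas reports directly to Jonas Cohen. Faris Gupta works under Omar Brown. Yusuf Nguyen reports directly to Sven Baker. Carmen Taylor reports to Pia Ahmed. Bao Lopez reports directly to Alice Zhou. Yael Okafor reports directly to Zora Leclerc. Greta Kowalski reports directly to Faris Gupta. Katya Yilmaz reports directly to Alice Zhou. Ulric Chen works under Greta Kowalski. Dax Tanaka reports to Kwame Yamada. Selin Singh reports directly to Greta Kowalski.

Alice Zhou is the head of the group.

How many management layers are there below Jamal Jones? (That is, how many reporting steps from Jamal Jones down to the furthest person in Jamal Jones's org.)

The longest chain under Jamal Jones runs Jamal Jones → Tycho Garcia, which is 1 level below Jamal Jones.

1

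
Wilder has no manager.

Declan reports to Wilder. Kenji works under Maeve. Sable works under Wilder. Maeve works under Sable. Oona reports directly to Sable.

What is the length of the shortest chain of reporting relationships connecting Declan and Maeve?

3

Declan is 1 level below Wilder, and Maeve is 2 levels below Wilder (their lowest common manager). The shortest path runs up from Declan to Wilder and back down to Maeve: 1 + 2 = 3 links.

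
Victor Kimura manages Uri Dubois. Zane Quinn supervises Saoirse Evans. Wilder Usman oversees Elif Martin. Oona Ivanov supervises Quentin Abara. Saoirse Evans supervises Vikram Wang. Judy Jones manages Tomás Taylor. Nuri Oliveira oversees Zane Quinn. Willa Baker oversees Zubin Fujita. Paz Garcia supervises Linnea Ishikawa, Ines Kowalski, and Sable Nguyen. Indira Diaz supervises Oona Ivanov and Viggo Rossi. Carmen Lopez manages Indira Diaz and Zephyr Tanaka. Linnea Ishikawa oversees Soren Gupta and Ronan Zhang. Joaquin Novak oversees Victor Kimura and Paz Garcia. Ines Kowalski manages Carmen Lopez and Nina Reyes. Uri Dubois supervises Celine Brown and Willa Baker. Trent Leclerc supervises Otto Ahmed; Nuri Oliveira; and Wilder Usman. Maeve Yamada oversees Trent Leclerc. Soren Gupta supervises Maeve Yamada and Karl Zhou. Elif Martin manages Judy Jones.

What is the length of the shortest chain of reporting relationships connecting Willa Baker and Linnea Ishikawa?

5

Willa Baker is 3 levels below Joaquin Novak, and Linnea Ishikawa is 2 levels below Joaquin Novak (their lowest common manager). The shortest path runs up from Willa Baker to Joaquin Novak and back down to Linnea Ishikawa: 3 + 2 = 5 links.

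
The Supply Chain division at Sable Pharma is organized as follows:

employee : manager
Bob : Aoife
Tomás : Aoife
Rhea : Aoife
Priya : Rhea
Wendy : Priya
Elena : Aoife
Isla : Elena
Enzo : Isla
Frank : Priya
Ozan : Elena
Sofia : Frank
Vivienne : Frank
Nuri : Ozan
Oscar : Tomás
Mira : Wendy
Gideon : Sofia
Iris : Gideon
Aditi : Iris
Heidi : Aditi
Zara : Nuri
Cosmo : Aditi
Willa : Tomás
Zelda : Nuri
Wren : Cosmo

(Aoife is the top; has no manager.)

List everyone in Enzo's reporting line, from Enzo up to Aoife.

Enzo -> Isla -> Elena -> Aoife

Enzo reports to Isla. Isla reports to Elena. Elena reports to Aoife. Aoife is at the top.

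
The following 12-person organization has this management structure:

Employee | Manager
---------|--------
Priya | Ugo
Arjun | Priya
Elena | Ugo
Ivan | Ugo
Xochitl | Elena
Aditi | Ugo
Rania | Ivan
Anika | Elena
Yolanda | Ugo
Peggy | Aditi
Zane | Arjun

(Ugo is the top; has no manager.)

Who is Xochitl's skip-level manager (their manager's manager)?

Ugo

Xochitl reports to Elena, and Elena reports to Ugo. So Xochitl's skip-level manager is Ugo.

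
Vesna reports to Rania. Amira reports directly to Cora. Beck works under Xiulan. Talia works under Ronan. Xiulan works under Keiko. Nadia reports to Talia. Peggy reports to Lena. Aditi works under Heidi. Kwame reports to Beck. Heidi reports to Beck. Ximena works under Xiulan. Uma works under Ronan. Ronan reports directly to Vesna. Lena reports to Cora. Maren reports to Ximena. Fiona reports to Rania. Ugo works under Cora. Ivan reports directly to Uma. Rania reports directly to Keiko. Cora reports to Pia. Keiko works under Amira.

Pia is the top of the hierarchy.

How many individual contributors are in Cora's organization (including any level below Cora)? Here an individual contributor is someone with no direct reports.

8

The people in Cora's organization with no one reporting to them are Ugo, Peggy, Kwame, Aditi, Maren, Fiona, Ivan, Nadia. That is 8.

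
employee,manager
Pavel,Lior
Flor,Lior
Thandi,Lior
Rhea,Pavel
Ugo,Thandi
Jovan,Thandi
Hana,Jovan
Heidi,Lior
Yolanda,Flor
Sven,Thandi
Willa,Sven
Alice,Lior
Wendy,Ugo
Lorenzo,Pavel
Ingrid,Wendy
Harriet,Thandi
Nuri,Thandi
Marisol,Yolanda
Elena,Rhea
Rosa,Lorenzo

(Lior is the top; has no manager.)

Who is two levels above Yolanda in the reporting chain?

Yolanda reports to Flor, and Flor reports to Lior. So Yolanda's skip-level manager is Lior.

Lior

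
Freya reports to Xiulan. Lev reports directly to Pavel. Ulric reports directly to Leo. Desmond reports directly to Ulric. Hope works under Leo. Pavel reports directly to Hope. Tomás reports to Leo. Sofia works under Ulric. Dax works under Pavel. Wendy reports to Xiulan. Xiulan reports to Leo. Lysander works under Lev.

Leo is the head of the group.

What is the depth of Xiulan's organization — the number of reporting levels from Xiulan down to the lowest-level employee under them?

The longest chain under Xiulan runs Xiulan → Freya, which is 1 level below Xiulan.

1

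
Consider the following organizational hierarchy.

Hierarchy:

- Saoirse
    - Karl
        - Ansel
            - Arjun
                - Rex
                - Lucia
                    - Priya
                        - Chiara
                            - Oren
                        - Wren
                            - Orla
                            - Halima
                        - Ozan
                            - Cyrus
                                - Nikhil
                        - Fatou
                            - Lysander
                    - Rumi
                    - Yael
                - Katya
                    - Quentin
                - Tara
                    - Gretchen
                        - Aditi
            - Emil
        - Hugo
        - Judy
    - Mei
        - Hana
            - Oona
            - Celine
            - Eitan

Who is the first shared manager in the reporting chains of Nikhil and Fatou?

Priya

Nikhil's chain of managers is Cyrus, Ozan, Priya, Lucia, Arjun, Ansel, Karl, Saoirse. Fatou's chain of managers is Priya, Lucia, Arjun, Ansel, Karl, Saoirse. The first manager that appears in both chains is Priya.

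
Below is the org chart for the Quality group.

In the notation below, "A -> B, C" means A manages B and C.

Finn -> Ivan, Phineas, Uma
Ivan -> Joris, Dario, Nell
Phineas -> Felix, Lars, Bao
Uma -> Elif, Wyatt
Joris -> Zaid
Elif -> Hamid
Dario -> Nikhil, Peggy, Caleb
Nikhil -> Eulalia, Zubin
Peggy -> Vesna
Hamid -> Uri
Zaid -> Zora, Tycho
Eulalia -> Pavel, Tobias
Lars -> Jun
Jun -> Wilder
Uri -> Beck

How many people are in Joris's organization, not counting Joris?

Joris directly manages Zaid. Under Zaid: Tycho, Zora (2). That's 3 in total.

3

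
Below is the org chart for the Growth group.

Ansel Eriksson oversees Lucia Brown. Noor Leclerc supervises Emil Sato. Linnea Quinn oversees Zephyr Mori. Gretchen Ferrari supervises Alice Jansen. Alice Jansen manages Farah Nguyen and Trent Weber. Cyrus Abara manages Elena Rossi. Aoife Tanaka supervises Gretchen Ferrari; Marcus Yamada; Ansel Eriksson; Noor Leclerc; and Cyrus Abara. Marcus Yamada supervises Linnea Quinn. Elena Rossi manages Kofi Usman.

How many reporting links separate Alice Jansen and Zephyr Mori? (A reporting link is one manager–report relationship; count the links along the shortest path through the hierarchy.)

Alice Jansen is 2 levels below Aoife Tanaka, and Zephyr Mori is 3 levels below Aoife Tanaka (their lowest common manager). The shortest path runs up from Alice Jansen to Aoife Tanaka and back down to Zephyr Mori: 2 + 3 = 5 links.

5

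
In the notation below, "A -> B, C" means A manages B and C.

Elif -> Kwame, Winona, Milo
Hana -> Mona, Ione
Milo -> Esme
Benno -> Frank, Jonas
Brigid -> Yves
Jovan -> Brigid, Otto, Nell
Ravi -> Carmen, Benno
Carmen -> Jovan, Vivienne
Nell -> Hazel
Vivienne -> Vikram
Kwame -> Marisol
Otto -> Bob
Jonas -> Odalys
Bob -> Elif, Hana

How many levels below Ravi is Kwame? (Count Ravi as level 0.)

Chain from Kwame up to Ravi: Kwame → Elif → Bob → Otto → Jovan → Carmen → Ravi. That is 6 steps up, so Kwame is 6 levels below Ravi.

6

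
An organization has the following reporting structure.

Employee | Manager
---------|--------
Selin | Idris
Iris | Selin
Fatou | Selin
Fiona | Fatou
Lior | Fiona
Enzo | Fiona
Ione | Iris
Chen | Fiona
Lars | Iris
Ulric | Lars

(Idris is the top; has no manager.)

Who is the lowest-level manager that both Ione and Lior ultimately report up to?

Selin

Ione's chain of managers is Iris, Selin, Idris. Lior's chain of managers is Fiona, Fatou, Selin, Idris. The first manager that appears in both chains is Selin.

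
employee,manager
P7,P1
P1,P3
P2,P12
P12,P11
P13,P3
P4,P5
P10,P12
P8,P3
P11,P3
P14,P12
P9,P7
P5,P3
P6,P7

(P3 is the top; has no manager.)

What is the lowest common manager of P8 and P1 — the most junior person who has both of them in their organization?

P3

P8's chain of managers is P3. P1's chain of managers is P3. The first manager that appears in both chains is P3.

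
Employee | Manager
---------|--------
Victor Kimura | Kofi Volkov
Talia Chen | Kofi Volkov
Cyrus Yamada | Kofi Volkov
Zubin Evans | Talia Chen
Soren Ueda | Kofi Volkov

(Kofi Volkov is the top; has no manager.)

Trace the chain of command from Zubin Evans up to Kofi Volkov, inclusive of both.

Zubin Evans reports to Talia Chen. Talia Chen reports to Kofi Volkov. Kofi Volkov is at the top.

Zubin Evans -> Talia Chen -> Kofi Volkov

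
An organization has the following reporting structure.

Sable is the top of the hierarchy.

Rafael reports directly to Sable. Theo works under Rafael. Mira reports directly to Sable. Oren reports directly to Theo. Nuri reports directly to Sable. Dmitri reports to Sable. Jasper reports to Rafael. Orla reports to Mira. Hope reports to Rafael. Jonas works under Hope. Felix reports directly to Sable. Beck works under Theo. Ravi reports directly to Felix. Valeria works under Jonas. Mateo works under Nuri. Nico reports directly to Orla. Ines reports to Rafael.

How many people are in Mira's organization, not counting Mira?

2

Mira directly manages Orla. Under Orla: Nico (1). That's 2 in total.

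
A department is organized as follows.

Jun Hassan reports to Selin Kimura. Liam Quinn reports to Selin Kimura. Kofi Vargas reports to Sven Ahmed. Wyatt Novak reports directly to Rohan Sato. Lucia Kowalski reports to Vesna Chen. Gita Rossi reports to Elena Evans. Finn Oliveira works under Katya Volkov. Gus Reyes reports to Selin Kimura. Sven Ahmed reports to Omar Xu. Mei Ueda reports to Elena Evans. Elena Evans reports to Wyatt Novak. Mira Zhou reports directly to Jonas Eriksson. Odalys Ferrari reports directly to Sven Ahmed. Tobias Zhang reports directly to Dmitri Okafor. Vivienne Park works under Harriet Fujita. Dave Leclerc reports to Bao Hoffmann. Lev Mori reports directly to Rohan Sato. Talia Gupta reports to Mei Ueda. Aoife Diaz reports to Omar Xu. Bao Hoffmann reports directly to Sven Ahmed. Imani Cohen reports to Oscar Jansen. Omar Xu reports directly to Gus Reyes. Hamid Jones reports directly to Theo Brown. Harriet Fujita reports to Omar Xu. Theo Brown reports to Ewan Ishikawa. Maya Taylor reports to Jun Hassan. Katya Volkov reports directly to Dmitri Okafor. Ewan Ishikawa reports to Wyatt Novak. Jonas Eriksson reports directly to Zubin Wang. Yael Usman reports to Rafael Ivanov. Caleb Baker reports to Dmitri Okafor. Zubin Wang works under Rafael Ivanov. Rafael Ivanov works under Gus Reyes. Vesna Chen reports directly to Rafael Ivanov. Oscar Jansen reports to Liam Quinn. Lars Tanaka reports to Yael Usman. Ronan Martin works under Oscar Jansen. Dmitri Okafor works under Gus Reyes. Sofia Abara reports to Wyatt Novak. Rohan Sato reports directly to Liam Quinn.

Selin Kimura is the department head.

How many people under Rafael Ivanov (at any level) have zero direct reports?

The people in Rafael Ivanov's organization with no one reporting to them are Mira Zhou, Lucia Kowalski, Lars Tanaka. That is 3.

3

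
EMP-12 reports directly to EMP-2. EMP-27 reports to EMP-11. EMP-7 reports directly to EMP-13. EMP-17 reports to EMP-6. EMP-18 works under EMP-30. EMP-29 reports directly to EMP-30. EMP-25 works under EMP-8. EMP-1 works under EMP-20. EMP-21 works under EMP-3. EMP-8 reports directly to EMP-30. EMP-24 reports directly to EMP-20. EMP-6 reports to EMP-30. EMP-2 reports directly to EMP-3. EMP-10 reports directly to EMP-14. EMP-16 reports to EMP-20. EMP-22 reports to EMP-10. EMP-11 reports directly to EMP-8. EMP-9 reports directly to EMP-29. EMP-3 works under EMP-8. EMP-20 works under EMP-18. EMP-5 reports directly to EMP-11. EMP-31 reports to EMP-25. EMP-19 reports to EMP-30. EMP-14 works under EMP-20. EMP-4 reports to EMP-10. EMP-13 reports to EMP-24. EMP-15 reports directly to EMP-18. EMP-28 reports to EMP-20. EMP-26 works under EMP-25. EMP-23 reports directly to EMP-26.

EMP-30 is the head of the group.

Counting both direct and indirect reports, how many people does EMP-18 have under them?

12

EMP-18 directly manages EMP-20, EMP-15. Under EMP-20: EMP-24, EMP-13, EMP-7, EMP-28, EMP-14, EMP-10, EMP-4, EMP-22, EMP-16, EMP-1 (10). EMP-15 has no reports. So EMP-18's organization is 2 direct reports plus everyone under them: 11 + 1 = 12.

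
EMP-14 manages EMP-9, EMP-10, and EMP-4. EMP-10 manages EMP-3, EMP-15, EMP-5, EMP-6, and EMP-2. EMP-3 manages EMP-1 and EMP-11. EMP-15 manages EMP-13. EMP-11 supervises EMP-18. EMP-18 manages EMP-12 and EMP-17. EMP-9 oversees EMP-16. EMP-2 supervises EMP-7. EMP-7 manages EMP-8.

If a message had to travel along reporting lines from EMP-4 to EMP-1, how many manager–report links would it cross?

EMP-4 is 1 level below EMP-14, and EMP-1 is 3 levels below EMP-14 (their lowest common manager). The shortest path runs up from EMP-4 to EMP-14 and back down to EMP-1: 1 + 3 = 4 links.

4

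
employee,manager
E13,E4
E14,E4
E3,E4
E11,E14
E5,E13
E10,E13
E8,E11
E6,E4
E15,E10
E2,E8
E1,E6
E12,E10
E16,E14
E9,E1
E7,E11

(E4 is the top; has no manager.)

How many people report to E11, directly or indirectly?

3

E11 directly manages E8, E7. Under E8: E2 (1). E7 has no reports. So E11's organization is 2 direct reports plus everyone under them: 2 + 1 = 3.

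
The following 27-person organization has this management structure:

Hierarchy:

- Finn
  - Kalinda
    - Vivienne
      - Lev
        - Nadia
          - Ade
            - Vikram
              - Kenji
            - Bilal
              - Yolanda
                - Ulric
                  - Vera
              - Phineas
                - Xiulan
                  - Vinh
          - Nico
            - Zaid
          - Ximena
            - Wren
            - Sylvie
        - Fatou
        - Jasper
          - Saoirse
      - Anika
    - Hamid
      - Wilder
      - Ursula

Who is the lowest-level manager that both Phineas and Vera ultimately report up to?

Phineas's chain of managers is Bilal, Ade, Nadia, Lev, Vivienne, Kalinda, Finn. Vera's chain of managers is Ulric, Yolanda, Bilal, Ade, Nadia, Lev, Vivienne, Kalinda, Finn. The first manager that appears in both chains is Bilal.

Bilal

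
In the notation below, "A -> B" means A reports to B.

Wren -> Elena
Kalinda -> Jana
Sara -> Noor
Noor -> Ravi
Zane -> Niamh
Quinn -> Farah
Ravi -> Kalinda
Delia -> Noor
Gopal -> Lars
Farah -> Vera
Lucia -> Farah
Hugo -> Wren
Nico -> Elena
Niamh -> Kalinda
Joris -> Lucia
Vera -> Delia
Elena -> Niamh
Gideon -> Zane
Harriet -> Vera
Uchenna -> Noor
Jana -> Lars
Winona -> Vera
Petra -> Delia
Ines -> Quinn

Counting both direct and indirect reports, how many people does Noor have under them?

Noor directly manages Sara, Uchenna, Delia. Sara has no reports. Uchenna has no reports. Under Delia: Petra, Vera, Harriet, Farah, Lucia, Joris, Quinn, Ines, Winona (9). So Noor's organization is 3 direct reports plus everyone under them: 1 + 1 + 10 = 12.

12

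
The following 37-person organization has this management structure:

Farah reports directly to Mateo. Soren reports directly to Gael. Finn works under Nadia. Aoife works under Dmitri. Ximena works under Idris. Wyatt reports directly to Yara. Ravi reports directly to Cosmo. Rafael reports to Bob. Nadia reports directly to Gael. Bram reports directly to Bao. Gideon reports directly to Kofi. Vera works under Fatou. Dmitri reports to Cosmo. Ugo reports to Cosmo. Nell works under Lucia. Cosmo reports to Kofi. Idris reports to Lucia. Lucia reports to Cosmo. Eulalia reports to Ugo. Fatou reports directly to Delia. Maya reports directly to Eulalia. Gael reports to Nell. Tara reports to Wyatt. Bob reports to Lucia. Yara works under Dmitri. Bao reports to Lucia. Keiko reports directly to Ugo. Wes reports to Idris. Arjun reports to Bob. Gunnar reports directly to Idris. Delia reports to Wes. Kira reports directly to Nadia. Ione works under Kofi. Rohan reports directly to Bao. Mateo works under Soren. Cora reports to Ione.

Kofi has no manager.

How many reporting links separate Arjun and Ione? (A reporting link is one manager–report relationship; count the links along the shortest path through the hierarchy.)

5

Arjun is 4 levels below Kofi, and Ione is 1 level below Kofi (their lowest common manager). The shortest path runs up from Arjun to Kofi and back down to Ione: 4 + 1 = 5 links.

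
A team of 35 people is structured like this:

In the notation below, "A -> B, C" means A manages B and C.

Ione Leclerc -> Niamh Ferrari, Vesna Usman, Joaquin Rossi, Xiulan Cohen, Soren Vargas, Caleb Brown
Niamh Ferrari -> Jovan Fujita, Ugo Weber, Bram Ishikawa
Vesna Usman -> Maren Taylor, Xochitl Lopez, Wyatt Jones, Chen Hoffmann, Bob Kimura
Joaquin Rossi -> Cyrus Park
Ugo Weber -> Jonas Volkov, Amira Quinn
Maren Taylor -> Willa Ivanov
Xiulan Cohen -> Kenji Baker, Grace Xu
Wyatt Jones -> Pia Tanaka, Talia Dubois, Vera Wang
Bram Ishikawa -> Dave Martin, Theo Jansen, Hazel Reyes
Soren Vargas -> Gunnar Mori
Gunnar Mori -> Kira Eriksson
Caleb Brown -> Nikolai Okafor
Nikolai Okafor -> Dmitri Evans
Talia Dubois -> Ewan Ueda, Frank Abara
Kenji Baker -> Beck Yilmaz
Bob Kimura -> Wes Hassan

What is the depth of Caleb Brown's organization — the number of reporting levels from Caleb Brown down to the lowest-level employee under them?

2

The longest chain under Caleb Brown runs Caleb Brown → Nikolai Okafor → Dmitri Evans, which is 2 levels below Caleb Brown.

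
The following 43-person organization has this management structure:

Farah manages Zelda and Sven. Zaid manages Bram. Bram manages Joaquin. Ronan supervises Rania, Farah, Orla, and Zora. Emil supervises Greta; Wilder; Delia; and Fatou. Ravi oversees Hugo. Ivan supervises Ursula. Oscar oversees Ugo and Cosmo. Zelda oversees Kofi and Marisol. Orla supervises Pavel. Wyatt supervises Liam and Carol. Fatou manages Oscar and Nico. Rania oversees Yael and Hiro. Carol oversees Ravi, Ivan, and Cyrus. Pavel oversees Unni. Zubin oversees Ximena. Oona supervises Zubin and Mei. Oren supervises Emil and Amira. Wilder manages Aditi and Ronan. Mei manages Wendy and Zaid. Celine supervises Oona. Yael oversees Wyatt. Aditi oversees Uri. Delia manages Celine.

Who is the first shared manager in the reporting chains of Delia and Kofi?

Delia's chain of managers is Emil, Oren. Kofi's chain of managers is Zelda, Farah, Ronan, Wilder, Emil, Oren. The first manager that appears in both chains is Emil.

Emil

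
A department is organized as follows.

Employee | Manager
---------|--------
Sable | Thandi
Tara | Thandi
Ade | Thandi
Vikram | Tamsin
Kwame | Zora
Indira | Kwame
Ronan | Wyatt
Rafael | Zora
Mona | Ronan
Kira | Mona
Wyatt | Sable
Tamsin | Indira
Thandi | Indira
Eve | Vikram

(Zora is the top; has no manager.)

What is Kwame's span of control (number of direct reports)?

1

Kwame directly manages Indira. That is 1 direct report.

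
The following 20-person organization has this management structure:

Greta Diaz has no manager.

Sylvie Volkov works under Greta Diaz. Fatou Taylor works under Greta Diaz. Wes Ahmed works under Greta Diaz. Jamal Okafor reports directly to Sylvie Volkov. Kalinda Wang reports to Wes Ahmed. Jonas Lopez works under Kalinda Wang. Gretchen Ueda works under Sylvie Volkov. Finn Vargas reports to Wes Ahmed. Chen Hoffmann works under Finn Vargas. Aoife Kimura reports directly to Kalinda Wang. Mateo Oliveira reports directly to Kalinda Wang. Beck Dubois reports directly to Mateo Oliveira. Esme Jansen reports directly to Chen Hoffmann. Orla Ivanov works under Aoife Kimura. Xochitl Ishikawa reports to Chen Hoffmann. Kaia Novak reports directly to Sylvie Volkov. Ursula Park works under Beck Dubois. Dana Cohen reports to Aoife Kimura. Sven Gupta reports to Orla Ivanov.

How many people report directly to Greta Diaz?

3

Greta Diaz directly manages Sylvie Volkov, Fatou Taylor, Wes Ahmed. That is 3 direct reports.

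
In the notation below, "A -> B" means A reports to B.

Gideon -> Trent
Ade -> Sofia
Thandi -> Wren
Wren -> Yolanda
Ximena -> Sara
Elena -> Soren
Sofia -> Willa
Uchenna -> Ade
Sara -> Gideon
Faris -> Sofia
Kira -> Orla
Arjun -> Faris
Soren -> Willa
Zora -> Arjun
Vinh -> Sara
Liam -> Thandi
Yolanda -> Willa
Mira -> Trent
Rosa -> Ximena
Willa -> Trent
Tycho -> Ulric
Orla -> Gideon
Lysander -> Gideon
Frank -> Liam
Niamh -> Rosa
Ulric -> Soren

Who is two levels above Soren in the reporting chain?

Soren reports to Willa, and Willa reports to Trent. So Soren's skip-level manager is Trent.

Trent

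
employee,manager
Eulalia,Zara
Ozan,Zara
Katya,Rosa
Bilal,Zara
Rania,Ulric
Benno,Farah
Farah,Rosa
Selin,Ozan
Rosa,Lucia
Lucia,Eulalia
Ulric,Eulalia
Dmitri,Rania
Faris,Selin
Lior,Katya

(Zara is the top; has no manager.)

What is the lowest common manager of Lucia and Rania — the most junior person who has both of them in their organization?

Lucia's chain of managers is Eulalia, Zara. Rania's chain of managers is Ulric, Eulalia, Zara. The first manager that appears in both chains is Eulalia.

Eulalia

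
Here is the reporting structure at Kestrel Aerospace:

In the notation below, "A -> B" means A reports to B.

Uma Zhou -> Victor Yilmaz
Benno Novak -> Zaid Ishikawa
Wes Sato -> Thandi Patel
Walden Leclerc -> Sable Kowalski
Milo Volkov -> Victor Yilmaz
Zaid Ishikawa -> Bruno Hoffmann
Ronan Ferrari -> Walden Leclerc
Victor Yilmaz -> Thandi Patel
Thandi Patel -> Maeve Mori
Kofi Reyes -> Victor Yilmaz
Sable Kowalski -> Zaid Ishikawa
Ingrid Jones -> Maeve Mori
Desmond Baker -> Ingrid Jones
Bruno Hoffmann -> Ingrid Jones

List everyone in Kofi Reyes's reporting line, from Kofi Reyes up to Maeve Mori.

Kofi Reyes -> Victor Yilmaz -> Thandi Patel -> Maeve Mori

Kofi Reyes reports to Victor Yilmaz. Victor Yilmaz reports to Thandi Patel. Thandi Patel reports to Maeve Mori. Maeve Mori is at the top.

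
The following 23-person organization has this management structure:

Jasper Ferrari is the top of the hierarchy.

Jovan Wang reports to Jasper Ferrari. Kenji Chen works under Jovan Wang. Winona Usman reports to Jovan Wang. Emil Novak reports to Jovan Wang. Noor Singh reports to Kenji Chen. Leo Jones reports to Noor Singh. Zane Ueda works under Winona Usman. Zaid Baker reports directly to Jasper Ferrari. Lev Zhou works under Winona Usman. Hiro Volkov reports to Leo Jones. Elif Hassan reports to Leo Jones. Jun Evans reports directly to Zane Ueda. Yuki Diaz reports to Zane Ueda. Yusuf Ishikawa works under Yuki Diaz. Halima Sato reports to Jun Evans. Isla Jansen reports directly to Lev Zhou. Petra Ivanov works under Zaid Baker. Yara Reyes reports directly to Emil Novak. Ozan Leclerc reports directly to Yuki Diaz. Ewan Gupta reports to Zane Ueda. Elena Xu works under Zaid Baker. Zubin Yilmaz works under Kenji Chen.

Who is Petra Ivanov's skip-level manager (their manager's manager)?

Petra Ivanov reports to Zaid Baker, and Zaid Baker reports to Jasper Ferrari. So Petra Ivanov's skip-level manager is Jasper Ferrari.

Jasper Ferrari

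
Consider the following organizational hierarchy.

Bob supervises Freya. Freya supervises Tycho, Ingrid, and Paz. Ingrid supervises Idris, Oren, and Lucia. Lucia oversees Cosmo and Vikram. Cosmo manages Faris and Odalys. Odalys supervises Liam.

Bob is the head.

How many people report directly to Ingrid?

Ingrid directly manages Idris, Oren, Lucia. That is 3 direct reports.

3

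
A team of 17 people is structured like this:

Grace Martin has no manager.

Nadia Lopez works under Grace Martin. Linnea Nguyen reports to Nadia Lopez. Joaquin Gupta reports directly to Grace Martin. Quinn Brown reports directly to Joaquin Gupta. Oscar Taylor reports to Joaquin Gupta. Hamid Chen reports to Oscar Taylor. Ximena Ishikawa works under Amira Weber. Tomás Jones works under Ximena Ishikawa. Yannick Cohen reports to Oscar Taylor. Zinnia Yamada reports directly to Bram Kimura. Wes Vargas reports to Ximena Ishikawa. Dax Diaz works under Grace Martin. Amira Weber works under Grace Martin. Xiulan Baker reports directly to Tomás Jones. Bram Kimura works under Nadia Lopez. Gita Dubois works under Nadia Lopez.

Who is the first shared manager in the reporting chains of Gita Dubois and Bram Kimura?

Nadia Lopez

Gita Dubois's chain of managers is Nadia Lopez, Grace Martin. Bram Kimura's chain of managers is Nadia Lopez, Grace Martin. The first manager that appears in both chains is Nadia Lopez.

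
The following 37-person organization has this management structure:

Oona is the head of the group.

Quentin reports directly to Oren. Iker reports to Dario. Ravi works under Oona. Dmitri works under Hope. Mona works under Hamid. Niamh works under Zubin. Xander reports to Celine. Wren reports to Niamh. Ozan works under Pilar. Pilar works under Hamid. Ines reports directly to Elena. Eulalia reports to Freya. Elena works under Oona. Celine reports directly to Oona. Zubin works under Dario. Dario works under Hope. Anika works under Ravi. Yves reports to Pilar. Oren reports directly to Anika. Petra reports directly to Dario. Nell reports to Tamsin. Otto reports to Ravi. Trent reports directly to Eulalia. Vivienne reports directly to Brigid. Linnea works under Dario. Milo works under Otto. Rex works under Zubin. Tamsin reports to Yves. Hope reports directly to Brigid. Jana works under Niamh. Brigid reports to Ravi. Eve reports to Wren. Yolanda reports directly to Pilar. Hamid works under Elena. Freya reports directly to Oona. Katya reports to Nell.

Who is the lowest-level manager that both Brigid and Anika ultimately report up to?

Brigid's chain of managers is Ravi, Oona. Anika's chain of managers is Ravi, Oona. The first manager that appears in both chains is Ravi.

Ravi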